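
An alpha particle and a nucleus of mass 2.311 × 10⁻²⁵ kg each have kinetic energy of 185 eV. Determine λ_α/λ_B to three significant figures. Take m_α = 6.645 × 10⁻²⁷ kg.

At fixed KE, p = √(2mKE) so λ = h/p ∝ 1/√m.
λ_α/λ_B = √(m_B/m_α) = √(2.311 × 10⁻²⁵/6.645 × 10⁻²⁷) = √(34.78) = 5.90.

λ_α/λ_B = 5.90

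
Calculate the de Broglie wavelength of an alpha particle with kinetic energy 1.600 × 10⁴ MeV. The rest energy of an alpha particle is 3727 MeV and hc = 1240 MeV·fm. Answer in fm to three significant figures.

Total energy E = KE + m₀c² = 1.600 × 10⁴ + 3727 = 19727 MeV.
(pc)² = E² − (m₀c²)² = (19727)² − (3727)² = 3.753 × 10⁸ MeV², so pc = 1.937 × 10⁴ MeV.
λ = hc/(pc) = 1240 MeV·fm / 1.937 × 10⁴ MeV = 0.0640 fm.

λ = 0.0640 fm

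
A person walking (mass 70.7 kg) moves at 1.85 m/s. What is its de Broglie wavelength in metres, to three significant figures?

p = mv = 70.7 × 1.85 = 1.308 × 10² kg·m/s.
λ = h/p = 6.626 × 10⁻³⁴ / 1.308 × 10² = 5.07 × 10⁻³⁶ m.

λ = 5.07 × 10⁻³⁶ m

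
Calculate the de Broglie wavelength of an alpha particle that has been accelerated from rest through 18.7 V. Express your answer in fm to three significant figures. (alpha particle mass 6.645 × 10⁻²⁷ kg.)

KE = 2eV = 2 × 1.602 × 10⁻¹⁹ × 18.70 = 5.991 × 10⁻¹⁸ J.
p = √(2mKE) = √(2 × 6.645 × 10⁻²⁷ × 5.991 × 10⁻¹⁸) = 2.822 × 10⁻²² kg·m/s.
λ = h/p = 6.626 × 10⁻³⁴ / 2.822 × 10⁻²² = 2.35 × 10⁻¹² m = 2350 fm.

λ = 2350 fm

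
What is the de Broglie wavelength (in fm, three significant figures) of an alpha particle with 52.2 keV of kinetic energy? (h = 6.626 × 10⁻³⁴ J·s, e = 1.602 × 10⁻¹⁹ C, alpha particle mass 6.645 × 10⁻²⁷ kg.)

KE = 52.2 keV = 8.362 × 10⁻¹⁵ J.
p = √(2mKE) = √(2 × 6.645 × 10⁻²⁷ × 8.362 × 10⁻¹⁵) = 1.054 × 10⁻²⁰ kg·m/s.
λ = h/p = 6.626 × 10⁻³⁴ / 1.054 × 10⁻²⁰ = 6.29 × 10⁻¹⁴ m = 62.9 fm.

λ = 62.9 fm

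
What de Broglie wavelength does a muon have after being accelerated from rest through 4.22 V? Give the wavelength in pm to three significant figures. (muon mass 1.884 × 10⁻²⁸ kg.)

KE = eV = 1.602 × 10⁻¹⁹ × 4.220 = 6.760 × 10⁻¹⁹ J.
p = √(2mKE) = √(2 × 1.884 × 10⁻²⁸ × 6.760 × 10⁻¹⁹) = 1.596 × 10⁻²³ kg·m/s.
λ = h/p = 6.626 × 10⁻³⁴ / 1.596 × 10⁻²³ = 4.15 × 10⁻¹¹ m = 41.5 pm.

λ = 41.5 pm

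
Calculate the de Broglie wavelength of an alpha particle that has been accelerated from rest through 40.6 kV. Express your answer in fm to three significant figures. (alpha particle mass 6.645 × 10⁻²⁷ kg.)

λ = 50.4 fm

KE = 2eV = 2 × 1.602 × 10⁻¹⁹ × 4.060 × 10⁴ = 1.301 × 10⁻¹⁴ J.
p = √(2mKE) = √(2 × 6.645 × 10⁻²⁷ × 1.301 × 10⁻¹⁴) = 1.315 × 10⁻²⁰ kg·m/s.
λ = h/p = 6.626 × 10⁻³⁴ / 1.315 × 10⁻²⁰ = 5.04 × 10⁻¹⁴ m = 50.4 fm.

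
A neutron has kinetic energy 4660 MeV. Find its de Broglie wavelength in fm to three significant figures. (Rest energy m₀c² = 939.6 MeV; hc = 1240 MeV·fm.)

λ = 0.225 fm

Total energy E = KE + m₀c² = 4660 + 939.6 = 5599.6 MeV.
(pc)² = E² − (m₀c²)² = (5599.6)² − (939.6)² = 3.047 × 10⁷ MeV², so pc = 5520 MeV.
λ = hc/(pc) = 1240 MeV·fm / 5520 MeV = 0.225 fm.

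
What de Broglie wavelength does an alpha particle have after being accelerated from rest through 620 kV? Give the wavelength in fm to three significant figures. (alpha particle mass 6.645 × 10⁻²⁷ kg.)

KE = 2eV = 2 × 1.602 × 10⁻¹⁹ × 6.200 × 10⁵ = 1.986 × 10⁻¹³ J.
p = √(2mKE) = √(2 × 6.645 × 10⁻²⁷ × 1.986 × 10⁻¹³) = 5.138 × 10⁻²⁰ kg·m/s.
λ = h/p = 6.626 × 10⁻³⁴ / 5.138 × 10⁻²⁰ = 1.29 × 10⁻¹⁴ m = 12.9 fm.

λ = 12.9 fm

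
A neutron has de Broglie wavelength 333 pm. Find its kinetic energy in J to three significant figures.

p = h/λ = 6.626 × 10⁻³⁴ / 3.330 × 10⁻¹⁰ = 1.990 × 10⁻²⁴ kg·m/s.
KE = p²/(2m) = (1.990 × 10⁻²⁴)² / (2 × 1.675 × 10⁻²⁷) = 1.182 × 10⁻²¹ J = 1.18 × 10⁻²¹ J.

KE = 1.18 × 10⁻²¹ J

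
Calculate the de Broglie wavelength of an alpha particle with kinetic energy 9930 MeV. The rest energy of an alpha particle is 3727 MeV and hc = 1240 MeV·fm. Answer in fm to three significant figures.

Total energy E = KE + m₀c² = 9930 + 3727 = 13657 MeV.
(pc)² = E² − (m₀c²)² = (13657)² − (3727)² = 1.726 × 10⁸ MeV², so pc = 1.314 × 10⁴ MeV.
λ = hc/(pc) = 1240 MeV·fm / 1.314 × 10⁴ MeV = 0.0944 fm.

λ = 0.0944 fm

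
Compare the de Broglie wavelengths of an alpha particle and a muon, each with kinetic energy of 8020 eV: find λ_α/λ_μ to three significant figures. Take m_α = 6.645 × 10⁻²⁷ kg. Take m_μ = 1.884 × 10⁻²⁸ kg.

λ_α/λ_μ = 0.168

At fixed KE, p = √(2mKE) so λ = h/p ∝ 1/√m.
λ_α/λ_μ = √(m_μ/m_α) = √(1.884 × 10⁻²⁸/6.645 × 10⁻²⁷) = √(0.02835) = 0.168.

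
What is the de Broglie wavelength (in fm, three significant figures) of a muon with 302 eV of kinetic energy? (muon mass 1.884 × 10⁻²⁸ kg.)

KE = 302 eV = 4.838 × 10⁻¹⁷ J.
p = √(2mKE) = √(2 × 1.884 × 10⁻²⁸ × 4.838 × 10⁻¹⁷) = 1.350 × 10⁻²² kg·m/s.
λ = h/p = 6.626 × 10⁻³⁴ / 1.350 × 10⁻²² = 4.91 × 10⁻¹² m = 4910 fm.

λ = 4910 fm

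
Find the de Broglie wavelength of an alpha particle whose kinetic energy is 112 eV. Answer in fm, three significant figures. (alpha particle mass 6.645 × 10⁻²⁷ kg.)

λ = 1360 fm

KE = 112 eV = 1.794 × 10⁻¹⁷ J.
p = √(2mKE) = √(2 × 6.645 × 10⁻²⁷ × 1.794 × 10⁻¹⁷) = 4.883 × 10⁻²² kg·m/s.
λ = h/p = 6.626 × 10⁻³⁴ / 4.883 × 10⁻²² = 1.36 × 10⁻¹² m = 1360 fm.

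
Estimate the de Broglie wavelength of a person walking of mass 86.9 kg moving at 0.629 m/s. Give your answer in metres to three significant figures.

λ = 1.21 × 10⁻³⁵ m

p = mv = 86.9 × 0.629 = 5.466 × 10¹ kg·m/s.
λ = h/p = 6.626 × 10⁻³⁴ / 5.466 × 10¹ = 1.21 × 10⁻³⁵ m.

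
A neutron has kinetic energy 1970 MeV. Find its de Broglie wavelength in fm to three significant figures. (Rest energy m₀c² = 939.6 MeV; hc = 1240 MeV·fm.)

Total energy E = KE + m₀c² = 1970 + 939.6 = 2909.6 MeV.
(pc)² = E² − (m₀c²)² = (2909.6)² − (939.6)² = 7.583 × 10⁶ MeV², so pc = 2754 MeV.
λ = hc/(pc) = 1240 MeV·fm / 2754 MeV = 0.450 fm.

λ = 0.450 fm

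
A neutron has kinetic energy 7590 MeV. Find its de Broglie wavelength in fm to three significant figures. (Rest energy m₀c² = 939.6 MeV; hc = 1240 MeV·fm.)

Total energy E = KE + m₀c² = 7590 + 939.6 = 8529.6 MeV.
(pc)² = E² − (m₀c²)² = (8529.6)² − (939.6)² = 7.187 × 10⁷ MeV², so pc = 8478 MeV.
λ = hc/(pc) = 1240 MeV·fm / 8478 MeV = 0.146 fm.

λ = 0.146 fm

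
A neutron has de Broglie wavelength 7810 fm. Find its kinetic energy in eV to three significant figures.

p = h/λ = 6.626 × 10⁻³⁴ / 7.810 × 10⁻¹² = 8.484 × 10⁻²³ kg·m/s.
KE = p²/(2m) = (8.484 × 10⁻²³)² / (2 × 1.675 × 10⁻²⁷) = 2.149 × 10⁻¹⁸ J = 13.4 eV.

KE = 13.4 eV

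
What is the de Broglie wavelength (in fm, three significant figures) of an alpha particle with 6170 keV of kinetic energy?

λ = 5.78 fm

KE = 6170 keV = 9.884 × 10⁻¹³ J.
p = √(2mKE) = √(2 × 6.645 × 10⁻²⁷ × 9.884 × 10⁻¹³) = 1.146 × 10⁻¹⁹ kg·m/s.
λ = h/p = 6.626 × 10⁻³⁴ / 1.146 × 10⁻¹⁹ = 5.78 × 10⁻¹⁵ m = 5.78 fm.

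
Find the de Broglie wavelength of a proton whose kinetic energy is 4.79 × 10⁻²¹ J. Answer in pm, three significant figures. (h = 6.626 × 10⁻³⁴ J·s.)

p = √(2mKE) = √(2 × 1.673 × 10⁻²⁷ × 4.790 × 10⁻²¹) = 4.003 × 10⁻²⁴ kg·m/s.
λ = h/p = 6.626 × 10⁻³⁴ / 4.003 × 10⁻²⁴ = 1.66 × 10⁻¹⁰ m = 166 pm.

λ = 166 pm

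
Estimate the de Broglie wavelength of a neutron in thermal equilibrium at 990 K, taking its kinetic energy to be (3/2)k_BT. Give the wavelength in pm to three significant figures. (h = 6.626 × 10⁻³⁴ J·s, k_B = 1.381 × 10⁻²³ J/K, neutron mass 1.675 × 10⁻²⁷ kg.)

KE = (3/2)k_BT = 1.5 × 1.381 × 10⁻²³ × 990 = 2.051 × 10⁻²⁰ J.
p = √(2mKE) = √(2 × 1.675 × 10⁻²⁷ × 2.051 × 10⁻²⁰) = 8.289 × 10⁻²⁴ kg·m/s.
λ = h/p = 7.99 × 10⁻¹¹ m = 79.9 pm.

λ = 79.9 pm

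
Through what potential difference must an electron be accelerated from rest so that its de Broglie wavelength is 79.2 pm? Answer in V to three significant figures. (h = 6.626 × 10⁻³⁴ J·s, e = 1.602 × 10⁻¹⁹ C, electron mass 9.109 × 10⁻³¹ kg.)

p = h/λ = 6.626 × 10⁻³⁴ / 7.920 × 10⁻¹¹ = 8.366 × 10⁻²⁴ kg·m/s.
KE = p²/(2m) = 3.842 × 10⁻¹⁷ J.
V = KE/e = 3.842 × 10⁻¹⁷ / (1.602 × 10⁻¹⁹) = 240 V.

V = 240 V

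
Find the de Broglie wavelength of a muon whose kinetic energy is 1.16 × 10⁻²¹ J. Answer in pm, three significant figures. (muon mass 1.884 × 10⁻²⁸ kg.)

λ = 1000 pm

p = √(2mKE) = √(2 × 1.884 × 10⁻²⁸ × 1.160 × 10⁻²¹) = 6.611 × 10⁻²⁵ kg·m/s.
λ = h/p = 6.626 × 10⁻³⁴ / 6.611 × 10⁻²⁵ = 1.00 × 10⁻⁹ m = 1000 pm.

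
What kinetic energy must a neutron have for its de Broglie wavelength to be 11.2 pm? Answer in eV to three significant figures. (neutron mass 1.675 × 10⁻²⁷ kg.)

KE = 6.52 eV

p = h/λ = 6.626 × 10⁻³⁴ / 1.120 × 10⁻¹¹ = 5.916 × 10⁻²³ kg·m/s.
KE = p²/(2m) = (5.916 × 10⁻²³)² / (2 × 1.675 × 10⁻²⁷) = 1.045 × 10⁻¹⁸ J = 6.52 eV.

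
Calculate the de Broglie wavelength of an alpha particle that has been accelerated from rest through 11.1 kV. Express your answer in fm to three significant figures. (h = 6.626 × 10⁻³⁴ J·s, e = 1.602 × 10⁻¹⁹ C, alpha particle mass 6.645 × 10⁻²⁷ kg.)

KE = 2eV = 2 × 1.602 × 10⁻¹⁹ × 1.110 × 10⁴ = 3.556 × 10⁻¹⁵ J.
p = √(2mKE) = √(2 × 6.645 × 10⁻²⁷ × 3.556 × 10⁻¹⁵) = 6.875 × 10⁻²¹ kg·m/s.
λ = h/p = 6.626 × 10⁻³⁴ / 6.875 × 10⁻²¹ = 9.64 × 10⁻¹⁴ m = 96.4 fm.

λ = 96.4 fm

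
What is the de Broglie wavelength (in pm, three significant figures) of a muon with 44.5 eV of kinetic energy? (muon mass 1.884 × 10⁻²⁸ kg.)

KE = 44.5 eV = 7.129 × 10⁻¹⁸ J.
p = √(2mKE) = √(2 × 1.884 × 10⁻²⁸ × 7.129 × 10⁻¹⁸) = 5.183 × 10⁻²³ kg·m/s.
λ = h/p = 6.626 × 10⁻³⁴ / 5.183 × 10⁻²³ = 1.28 × 10⁻¹¹ m = 12.8 pm.

λ = 12.8 pm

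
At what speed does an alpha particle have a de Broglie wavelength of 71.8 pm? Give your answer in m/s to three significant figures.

p = h/λ = 6.626 × 10⁻³⁴ / 7.180 × 10⁻¹¹ = 9.228 × 10⁻²⁴ kg·m/s.
v = p/m = 9.228 × 10⁻²⁴ / 6.645 × 10⁻²⁷ = 1.39 × 10³ m/s = 1390 m/s.

v = 1390 m/s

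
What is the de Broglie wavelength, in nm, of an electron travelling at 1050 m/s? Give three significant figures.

λ = 693 nm

p = mv = 9.109 × 10⁻³¹ × 1050 = 9.564 × 10⁻²⁸ kg·m/s.
λ = h/p = 6.626 × 10⁻³⁴ / 9.564 × 10⁻²⁸ = 6.93 × 10⁻⁷ m = 693 nm.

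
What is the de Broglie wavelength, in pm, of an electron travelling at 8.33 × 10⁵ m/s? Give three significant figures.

p = mv = 9.109 × 10⁻³¹ × 8.33 × 10⁵ = 7.588 × 10⁻²⁵ kg·m/s.
λ = h/p = 6.626 × 10⁻³⁴ / 7.588 × 10⁻²⁵ = 8.73 × 10⁻¹⁰ m = 873 pm.

λ = 873 pm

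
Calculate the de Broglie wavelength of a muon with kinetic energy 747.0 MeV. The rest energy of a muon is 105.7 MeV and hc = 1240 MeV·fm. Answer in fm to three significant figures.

Total energy E = KE + m₀c² = 747.0 + 105.7 = 852.7 MeV.
(pc)² = E² − (m₀c²)² = (852.7)² − (105.7)² = 7.159 × 10⁵ MeV², so pc = 846.1 MeV.
λ = hc/(pc) = 1240 MeV·fm / 846.1 MeV = 1.47 fm.

λ = 1.47 fm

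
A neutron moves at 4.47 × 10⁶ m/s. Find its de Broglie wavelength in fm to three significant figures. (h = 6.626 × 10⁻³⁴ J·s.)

p = mv = 1.675 × 10⁻²⁷ × 4.47 × 10⁶ = 7.487 × 10⁻²¹ kg·m/s.
λ = h/p = 6.626 × 10⁻³⁴ / 7.487 × 10⁻²¹ = 8.85 × 10⁻¹⁴ m = 88.5 fm.

λ = 88.5 fm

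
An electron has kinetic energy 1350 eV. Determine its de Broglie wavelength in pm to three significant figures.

KE = 1350 eV = 2.163 × 10⁻¹⁶ J.
p = √(2mKE) = √(2 × 9.109 × 10⁻³¹ × 2.163 × 10⁻¹⁶) = 1.985 × 10⁻²³ kg·m/s.
λ = h/p = 6.626 × 10⁻³⁴ / 1.985 × 10⁻²³ = 3.34 × 10⁻¹¹ m = 33.4 pm.

λ = 33.4 pm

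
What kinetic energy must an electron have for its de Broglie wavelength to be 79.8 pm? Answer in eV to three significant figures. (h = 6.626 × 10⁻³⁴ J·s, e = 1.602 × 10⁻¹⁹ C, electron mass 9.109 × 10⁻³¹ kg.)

p = h/λ = 6.626 × 10⁻³⁴ / 7.980 × 10⁻¹¹ = 8.303 × 10⁻²⁴ kg·m/s.
KE = p²/(2m) = (8.303 × 10⁻²⁴)² / (2 × 9.109 × 10⁻³¹) = 3.784 × 10⁻¹⁷ J = 236 eV.

KE = 236 eV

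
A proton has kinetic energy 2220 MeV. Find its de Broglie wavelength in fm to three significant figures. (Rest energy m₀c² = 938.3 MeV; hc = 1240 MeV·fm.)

λ = 0.411 fm

Total energy E = KE + m₀c² = 2220 + 938.3 = 3158.3 MeV.
(pc)² = E² − (m₀c²)² = (3158.3)² − (938.3)² = 9.094 × 10⁶ MeV², so pc = 3016 MeV.
λ = hc/(pc) = 1240 MeV·fm / 3016 MeV = 0.411 fm.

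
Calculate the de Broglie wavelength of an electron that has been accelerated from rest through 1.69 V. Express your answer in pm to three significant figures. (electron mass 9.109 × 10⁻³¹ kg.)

KE = eV = 1.602 × 10⁻¹⁹ × 1.690 = 2.707 × 10⁻¹⁹ J.
p = √(2mKE) = √(2 × 9.109 × 10⁻³¹ × 2.707 × 10⁻¹⁹) = 7.023 × 10⁻²⁵ kg·m/s.
λ = h/p = 6.626 × 10⁻³⁴ / 7.023 × 10⁻²⁵ = 9.43 × 10⁻¹⁰ m = 943 pm.

λ = 943 pm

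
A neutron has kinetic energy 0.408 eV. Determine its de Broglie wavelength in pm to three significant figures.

KE = 0.408 eV = 6.536 × 10⁻²⁰ J.
p = √(2mKE) = √(2 × 1.675 × 10⁻²⁷ × 6.536 × 10⁻²⁰) = 1.480 × 10⁻²³ kg·m/s.
λ = h/p = 6.626 × 10⁻³⁴ / 1.480 × 10⁻²³ = 4.48 × 10⁻¹¹ m = 44.8 pm.

λ = 44.8 pm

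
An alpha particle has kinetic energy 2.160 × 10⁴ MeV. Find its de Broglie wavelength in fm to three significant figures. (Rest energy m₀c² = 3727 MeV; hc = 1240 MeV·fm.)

Total energy E = KE + m₀c² = 2.160 × 10⁴ + 3727 = 25327 MeV.
(pc)² = E² − (m₀c²)² = (25327)² − (3727)² = 6.276 × 10⁸ MeV², so pc = 2.505 × 10⁴ MeV.
λ = hc/(pc) = 1240 MeV·fm / 2.505 × 10⁴ MeV = 0.0495 fm.

λ = 0.0495 fm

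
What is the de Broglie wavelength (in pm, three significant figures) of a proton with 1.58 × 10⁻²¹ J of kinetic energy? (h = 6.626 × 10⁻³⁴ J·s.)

λ = 288 pm

p = √(2mKE) = √(2 × 1.673 × 10⁻²⁷ × 1.580 × 10⁻²¹) = 2.299 × 10⁻²⁴ kg·m/s.
λ = h/p = 6.626 × 10⁻³⁴ / 2.299 × 10⁻²⁴ = 2.88 × 10⁻¹⁰ m = 288 pm.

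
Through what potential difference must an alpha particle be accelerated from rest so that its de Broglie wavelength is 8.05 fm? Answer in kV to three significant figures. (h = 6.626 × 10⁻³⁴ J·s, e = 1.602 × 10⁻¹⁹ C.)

p = h/λ = 6.626 × 10⁻³⁴ / 8.050 × 10⁻¹⁵ = 8.231 × 10⁻²⁰ kg·m/s.
KE = p²/(2m) = 5.098 × 10⁻¹³ J.
V = KE/2e = 5.098 × 10⁻¹³ / (2 × 1.602 × 10⁻¹⁹) = 1590 kV.

V = 1590 kV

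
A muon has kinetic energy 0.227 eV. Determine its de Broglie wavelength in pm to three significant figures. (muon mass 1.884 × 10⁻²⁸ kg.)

λ = 179 pm

KE = 0.227 eV = 3.637 × 10⁻²⁰ J.
p = √(2mKE) = √(2 × 1.884 × 10⁻²⁸ × 3.637 × 10⁻²⁰) = 3.702 × 10⁻²⁴ kg·m/s.
λ = h/p = 6.626 × 10⁻³⁴ / 3.702 × 10⁻²⁴ = 1.79 × 10⁻¹⁰ m = 179 pm.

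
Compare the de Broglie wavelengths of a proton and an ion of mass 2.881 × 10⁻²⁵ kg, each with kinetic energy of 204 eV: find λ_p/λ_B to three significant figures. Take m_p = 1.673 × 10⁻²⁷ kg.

λ_p/λ_B = 13.1

At fixed KE, p = √(2mKE) so λ = h/p ∝ 1/√m.
λ_p/λ_B = √(m_B/m_p) = √(2.881 × 10⁻²⁵/1.673 × 10⁻²⁷) = √(172.2) = 13.1.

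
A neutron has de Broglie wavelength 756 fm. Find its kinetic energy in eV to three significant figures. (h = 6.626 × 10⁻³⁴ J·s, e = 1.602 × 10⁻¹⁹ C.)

p = h/λ = 6.626 × 10⁻³⁴ / 7.560 × 10⁻¹³ = 8.765 × 10⁻²² kg·m/s.
KE = p²/(2m) = (8.765 × 10⁻²²)² / (2 × 1.675 × 10⁻²⁷) = 2.293 × 10⁻¹⁶ J = 1430 eV.

KE = 1430 eV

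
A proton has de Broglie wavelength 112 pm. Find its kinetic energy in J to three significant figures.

p = h/λ = 6.626 × 10⁻³⁴ / 1.120 × 10⁻¹⁰ = 5.916 × 10⁻²⁴ kg·m/s.
KE = p²/(2m) = (5.916 × 10⁻²⁴)² / (2 × 1.673 × 10⁻²⁷) = 1.046 × 10⁻²⁰ J = 1.05 × 10⁻²⁰ J.

KE = 1.05 × 10⁻²⁰ J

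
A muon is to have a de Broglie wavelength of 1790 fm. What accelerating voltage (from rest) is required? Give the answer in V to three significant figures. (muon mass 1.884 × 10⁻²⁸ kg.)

V = 2270 V

p = h/λ = 6.626 × 10⁻³⁴ / 1.790 × 10⁻¹² = 3.702 × 10⁻²² kg·m/s.
KE = p²/(2m) = 3.637 × 10⁻¹⁶ J.
V = KE/e = 3.637 × 10⁻¹⁶ / (1.602 × 10⁻¹⁹) = 2270 V.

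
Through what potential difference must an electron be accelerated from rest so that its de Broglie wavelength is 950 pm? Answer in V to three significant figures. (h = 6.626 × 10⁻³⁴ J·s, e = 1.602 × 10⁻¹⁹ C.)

V = 1.67 V

p = h/λ = 6.626 × 10⁻³⁴ / 9.500 × 10⁻¹⁰ = 6.975 × 10⁻²⁵ kg·m/s.
KE = p²/(2m) = 2.670 × 10⁻¹⁹ J.
V = KE/e = 2.670 × 10⁻¹⁹ / (1.602 × 10⁻¹⁹) = 1.67 V.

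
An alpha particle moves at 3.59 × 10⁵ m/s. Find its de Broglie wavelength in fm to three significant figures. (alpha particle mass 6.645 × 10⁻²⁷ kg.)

λ = 278 fm

p = mv = 6.645 × 10⁻²⁷ × 3.59 × 10⁵ = 2.386 × 10⁻²¹ kg·m/s.
λ = h/p = 6.626 × 10⁻³⁴ / 2.386 × 10⁻²¹ = 2.78 × 10⁻¹³ m = 278 fm.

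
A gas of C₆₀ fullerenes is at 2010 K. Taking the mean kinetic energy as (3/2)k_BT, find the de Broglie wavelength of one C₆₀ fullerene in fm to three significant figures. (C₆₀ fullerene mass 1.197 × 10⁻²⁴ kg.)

λ = 2100 fm

KE = (3/2)k_BT = 1.5 × 1.381 × 10⁻²³ × 2010 = 4.164 × 10⁻²⁰ J.
p = √(2mKE) = √(2 × 1.197 × 10⁻²⁴ × 4.164 × 10⁻²⁰) = 3.157 × 10⁻²² kg·m/s.
λ = h/p = 2.10 × 10⁻¹² m = 2100 fm.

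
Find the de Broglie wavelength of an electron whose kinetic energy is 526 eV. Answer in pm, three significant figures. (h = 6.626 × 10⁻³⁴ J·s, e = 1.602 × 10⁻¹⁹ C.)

λ = 53.5 pm

KE = 526 eV = 8.427 × 10⁻¹⁷ J.
p = √(2mKE) = √(2 × 9.109 × 10⁻³¹ × 8.427 × 10⁻¹⁷) = 1.239 × 10⁻²³ kg·m/s.
λ = h/p = 6.626 × 10⁻³⁴ / 1.239 × 10⁻²³ = 5.35 × 10⁻¹¹ m = 53.5 pm.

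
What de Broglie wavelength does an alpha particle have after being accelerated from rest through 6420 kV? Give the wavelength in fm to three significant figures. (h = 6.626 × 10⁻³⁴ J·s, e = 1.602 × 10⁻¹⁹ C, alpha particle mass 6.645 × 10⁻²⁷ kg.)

KE = 2eV = 2 × 1.602 × 10⁻¹⁹ × 6.420 × 10⁶ = 2.057 × 10⁻¹² J.
p = √(2mKE) = √(2 × 6.645 × 10⁻²⁷ × 2.057 × 10⁻¹²) = 1.653 × 10⁻¹⁹ kg·m/s.
λ = h/p = 6.626 × 10⁻³⁴ / 1.653 × 10⁻¹⁹ = 4.01 × 10⁻¹⁵ m = 4.01 fm.

λ = 4.01 fm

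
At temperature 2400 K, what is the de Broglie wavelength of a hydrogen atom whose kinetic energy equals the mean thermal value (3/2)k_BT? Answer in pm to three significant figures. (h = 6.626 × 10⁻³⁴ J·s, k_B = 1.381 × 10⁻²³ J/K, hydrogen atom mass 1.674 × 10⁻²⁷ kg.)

λ = 51.4 pm

KE = (3/2)k_BT = 1.5 × 1.381 × 10⁻²³ × 2400 = 4.972 × 10⁻²⁰ J.
p = √(2mKE) = √(2 × 1.674 × 10⁻²⁷ × 4.972 × 10⁻²⁰) = 1.290 × 10⁻²³ kg·m/s.
λ = h/p = 5.14 × 10⁻¹¹ m = 51.4 pm.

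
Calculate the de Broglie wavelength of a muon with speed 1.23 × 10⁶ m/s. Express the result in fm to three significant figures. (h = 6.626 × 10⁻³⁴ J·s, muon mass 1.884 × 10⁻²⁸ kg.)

λ = 2860 fm

p = mv = 1.884 × 10⁻²⁸ × 1.23 × 10⁶ = 2.317 × 10⁻²² kg·m/s.
λ = h/p = 6.626 × 10⁻³⁴ / 2.317 × 10⁻²² = 2.86 × 10⁻¹² m = 2860 fm.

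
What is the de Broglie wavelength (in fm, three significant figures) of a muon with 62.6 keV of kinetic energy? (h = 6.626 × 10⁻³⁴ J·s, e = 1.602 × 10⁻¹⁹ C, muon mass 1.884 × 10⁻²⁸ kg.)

λ = 341 fm

KE = 62.6 keV = 1.003 × 10⁻¹⁴ J.
p = √(2mKE) = √(2 × 1.884 × 10⁻²⁸ × 1.003 × 10⁻¹⁴) = 1.944 × 10⁻²¹ kg·m/s.
λ = h/p = 6.626 × 10⁻³⁴ / 1.944 × 10⁻²¹ = 3.41 × 10⁻¹³ m = 341 fm.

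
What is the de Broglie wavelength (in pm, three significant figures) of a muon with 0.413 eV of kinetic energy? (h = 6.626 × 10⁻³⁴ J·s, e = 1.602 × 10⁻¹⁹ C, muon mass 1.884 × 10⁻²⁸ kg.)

KE = 0.413 eV = 6.616 × 10⁻²⁰ J.
p = √(2mKE) = √(2 × 1.884 × 10⁻²⁸ × 6.616 × 10⁻²⁰) = 4.993 × 10⁻²⁴ kg·m/s.
λ = h/p = 6.626 × 10⁻³⁴ / 4.993 × 10⁻²⁴ = 1.33 × 10⁻¹⁰ m = 133 pm.

λ = 133 pm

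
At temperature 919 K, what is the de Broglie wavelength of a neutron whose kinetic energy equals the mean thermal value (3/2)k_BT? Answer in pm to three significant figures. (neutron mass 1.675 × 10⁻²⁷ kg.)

KE = (3/2)k_BT = 1.5 × 1.381 × 10⁻²³ × 919 = 1.904 × 10⁻²⁰ J.
p = √(2mKE) = √(2 × 1.675 × 10⁻²⁷ × 1.904 × 10⁻²⁰) = 7.986 × 10⁻²⁴ kg·m/s.
λ = h/p = 8.30 × 10⁻¹¹ m = 83.0 pm.

λ = 83.0 pm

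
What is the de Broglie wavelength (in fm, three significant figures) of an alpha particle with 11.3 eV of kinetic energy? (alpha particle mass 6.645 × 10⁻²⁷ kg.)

λ = 4270 fm

KE = 11.3 eV = 1.810 × 10⁻¹⁸ J.
p = √(2mKE) = √(2 × 6.645 × 10⁻²⁷ × 1.810 × 10⁻¹⁸) = 1.551 × 10⁻²² kg·m/s.
λ = h/p = 6.626 × 10⁻³⁴ / 1.551 × 10⁻²² = 4.27 × 10⁻¹² m = 4270 fm.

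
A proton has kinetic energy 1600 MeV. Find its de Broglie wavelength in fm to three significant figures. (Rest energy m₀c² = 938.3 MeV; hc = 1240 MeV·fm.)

λ = 0.526 fm

Total energy E = KE + m₀c² = 1600 + 938.3 = 2538.3 MeV.
(pc)² = E² − (m₀c²)² = (2538.3)² − (938.3)² = 5.563 × 10⁶ MeV², so pc = 2359 MeV.
λ = hc/(pc) = 1240 MeV·fm / 2359 MeV = 0.526 fm.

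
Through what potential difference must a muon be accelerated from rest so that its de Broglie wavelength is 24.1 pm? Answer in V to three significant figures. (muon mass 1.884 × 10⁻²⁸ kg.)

V = 12.5 V

p = h/λ = 6.626 × 10⁻³⁴ / 2.410 × 10⁻¹¹ = 2.749 × 10⁻²³ kg·m/s.
KE = p²/(2m) = 2.006 × 10⁻¹⁸ J.
V = KE/e = 2.006 × 10⁻¹⁸ / (1.602 × 10⁻¹⁹) = 12.5 V.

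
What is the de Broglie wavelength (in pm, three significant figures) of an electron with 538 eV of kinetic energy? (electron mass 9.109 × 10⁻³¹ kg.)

KE = 538 eV = 8.619 × 10⁻¹⁷ J.
p = √(2mKE) = √(2 × 9.109 × 10⁻³¹ × 8.619 × 10⁻¹⁷) = 1.253 × 10⁻²³ kg·m/s.
λ = h/p = 6.626 × 10⁻³⁴ / 1.253 × 10⁻²³ = 5.29 × 10⁻¹¹ m = 52.9 pm.

λ = 52.9 pm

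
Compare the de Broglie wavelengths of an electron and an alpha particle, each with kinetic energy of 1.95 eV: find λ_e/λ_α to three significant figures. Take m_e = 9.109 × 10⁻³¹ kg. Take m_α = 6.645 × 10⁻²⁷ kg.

At fixed KE, p = √(2mKE) so λ = h/p ∝ 1/√m.
λ_e/λ_α = √(m_α/m_e) = √(6.645 × 10⁻²⁷/9.109 × 10⁻³¹) = √(7295) = 85.4.

λ_e/λ_α = 85.4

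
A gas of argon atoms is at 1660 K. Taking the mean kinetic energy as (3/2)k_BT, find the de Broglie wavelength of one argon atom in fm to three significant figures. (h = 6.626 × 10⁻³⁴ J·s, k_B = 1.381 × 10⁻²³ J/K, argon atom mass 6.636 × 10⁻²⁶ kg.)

λ = 9810 fm

KE = (3/2)k_BT = 1.5 × 1.381 × 10⁻²³ × 1660 = 3.439 × 10⁻²⁰ J.
p = √(2mKE) = √(2 × 6.636 × 10⁻²⁶ × 3.439 × 10⁻²⁰) = 6.756 × 10⁻²³ kg·m/s.
λ = h/p = 9.81 × 10⁻¹² m = 9810 fm.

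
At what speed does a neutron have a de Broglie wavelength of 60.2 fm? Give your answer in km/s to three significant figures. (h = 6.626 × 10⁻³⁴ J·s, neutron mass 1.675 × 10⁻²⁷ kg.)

p = h/λ = 6.626 × 10⁻³⁴ / 6.020 × 10⁻¹⁴ = 1.101 × 10⁻²⁰ kg·m/s.
v = p/m = 1.101 × 10⁻²⁰ / 1.675 × 10⁻²⁷ = 6.57 × 10⁶ m/s = 6570 km/s.

v = 6570 km/s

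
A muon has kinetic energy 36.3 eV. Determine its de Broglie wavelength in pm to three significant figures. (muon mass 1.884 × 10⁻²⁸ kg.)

λ = 14.2 pm

KE = 36.3 eV = 5.815 × 10⁻¹⁸ J.
p = √(2mKE) = √(2 × 1.884 × 10⁻²⁸ × 5.815 × 10⁻¹⁸) = 4.681 × 10⁻²³ kg·m/s.
λ = h/p = 6.626 × 10⁻³⁴ / 4.681 × 10⁻²³ = 1.42 × 10⁻¹¹ m = 14.2 pm.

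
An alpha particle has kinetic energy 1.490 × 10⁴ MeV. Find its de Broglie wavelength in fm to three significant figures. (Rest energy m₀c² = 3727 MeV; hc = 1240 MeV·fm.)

λ = 0.0679 fm

Total energy E = KE + m₀c² = 1.490 × 10⁴ + 3727 = 18627 MeV.
(pc)² = E² − (m₀c²)² = (18627)² − (3727)² = 3.331 × 10⁸ MeV², so pc = 1.825 × 10⁴ MeV.
λ = hc/(pc) = 1240 MeV·fm / 1.825 × 10⁴ MeV = 0.0679 fm.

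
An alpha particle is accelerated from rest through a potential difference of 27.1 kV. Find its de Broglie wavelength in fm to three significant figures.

λ = 61.7 fm

KE = 2eV = 2 × 1.602 × 10⁻¹⁹ × 2.710 × 10⁴ = 8.683 × 10⁻¹⁵ J.
p = √(2mKE) = √(2 × 6.645 × 10⁻²⁷ × 8.683 × 10⁻¹⁵) = 1.074 × 10⁻²⁰ kg·m/s.
λ = h/p = 6.626 × 10⁻³⁴ / 1.074 × 10⁻²⁰ = 6.17 × 10⁻¹⁴ m = 61.7 fm.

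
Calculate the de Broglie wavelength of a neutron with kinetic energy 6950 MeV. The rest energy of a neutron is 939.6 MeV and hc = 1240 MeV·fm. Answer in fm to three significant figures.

λ = 0.158 fm

Total energy E = KE + m₀c² = 6950 + 939.6 = 7889.6 MeV.
(pc)² = E² − (m₀c²)² = (7889.6)² − (939.6)² = 6.136 × 10⁷ MeV², so pc = 7833 MeV.
λ = hc/(pc) = 1240 MeV·fm / 7833 MeV = 0.158 fm.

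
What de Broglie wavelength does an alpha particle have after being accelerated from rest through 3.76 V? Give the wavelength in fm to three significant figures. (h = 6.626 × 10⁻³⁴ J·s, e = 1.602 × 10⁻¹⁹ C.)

λ = 5240 fm

KE = 2eV = 2 × 1.602 × 10⁻¹⁹ × 3.760 = 1.205 × 10⁻¹⁸ J.
p = √(2mKE) = √(2 × 6.645 × 10⁻²⁷ × 1.205 × 10⁻¹⁸) = 1.265 × 10⁻²² kg·m/s.
λ = h/p = 6.626 × 10⁻³⁴ / 1.265 × 10⁻²² = 5.24 × 10⁻¹² m = 5240 fm.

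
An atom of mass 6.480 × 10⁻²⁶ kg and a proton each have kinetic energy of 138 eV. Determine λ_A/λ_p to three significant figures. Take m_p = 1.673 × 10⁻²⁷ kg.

λ_A/λ_p = 0.161

At fixed KE, p = √(2mKE) so λ = h/p ∝ 1/√m.
λ_A/λ_p = √(m_p/m_A) = √(1.673 × 10⁻²⁷/6.480 × 10⁻²⁶) = √(0.02582) = 0.161.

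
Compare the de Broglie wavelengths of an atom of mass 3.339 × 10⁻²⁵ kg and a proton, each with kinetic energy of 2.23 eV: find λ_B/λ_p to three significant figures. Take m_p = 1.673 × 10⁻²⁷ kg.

λ_B/λ_p = 0.0708

At fixed KE, p = √(2mKE) so λ = h/p ∝ 1/√m.
λ_B/λ_p = √(m_p/m_B) = √(1.673 × 10⁻²⁷/3.339 × 10⁻²⁵) = √(5.010 × 10⁻³) = 0.0708.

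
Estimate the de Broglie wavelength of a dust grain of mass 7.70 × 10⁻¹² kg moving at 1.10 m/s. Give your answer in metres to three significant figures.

λ = 7.82 × 10⁻²³ m

p = mv = 7.70 × 10⁻¹² × 1.10 = 8.470 × 10⁻¹² kg·m/s.
λ = h/p = 6.626 × 10⁻³⁴ / 8.470 × 10⁻¹² = 7.82 × 10⁻²³ m.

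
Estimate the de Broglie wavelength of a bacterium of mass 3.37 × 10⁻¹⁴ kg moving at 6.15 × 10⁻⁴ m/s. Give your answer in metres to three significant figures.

λ = 3.20 × 10⁻¹⁷ m

p = mv = 3.37 × 10⁻¹⁴ × 6.15 × 10⁻⁴ = 2.073 × 10⁻¹⁷ kg·m/s.
λ = h/p = 6.626 × 10⁻³⁴ / 2.073 × 10⁻¹⁷ = 3.20 × 10⁻¹⁷ m.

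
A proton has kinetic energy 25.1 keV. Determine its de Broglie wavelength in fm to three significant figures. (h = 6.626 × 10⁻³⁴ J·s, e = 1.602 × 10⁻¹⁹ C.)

KE = 25.1 keV = 4.021 × 10⁻¹⁵ J.
p = √(2mKE) = √(2 × 1.673 × 10⁻²⁷ × 4.021 × 10⁻¹⁵) = 3.668 × 10⁻²¹ kg·m/s.
λ = h/p = 6.626 × 10⁻³⁴ / 3.668 × 10⁻²¹ = 1.81 × 10⁻¹³ m = 181 fm.

λ = 181 fm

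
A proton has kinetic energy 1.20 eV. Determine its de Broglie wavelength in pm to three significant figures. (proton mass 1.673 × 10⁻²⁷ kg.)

λ = 26.1 pm

KE = 1.20 eV = 1.922 × 10⁻¹⁹ J.
p = √(2mKE) = √(2 × 1.673 × 10⁻²⁷ × 1.922 × 10⁻¹⁹) = 2.536 × 10⁻²³ kg·m/s.
λ = h/p = 6.626 × 10⁻³⁴ / 2.536 × 10⁻²³ = 2.61 × 10⁻¹¹ m = 26.1 pm.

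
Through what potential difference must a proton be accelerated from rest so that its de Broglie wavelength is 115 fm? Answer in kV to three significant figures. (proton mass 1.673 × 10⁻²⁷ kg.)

V = 61.9 kV

p = h/λ = 6.626 × 10⁻³⁴ / 1.150 × 10⁻¹³ = 5.762 × 10⁻²¹ kg·m/s.
KE = p²/(2m) = 9.922 × 10⁻¹⁵ J.
V = KE/e = 9.922 × 10⁻¹⁵ / (1.602 × 10⁻¹⁹) = 61.9 kV.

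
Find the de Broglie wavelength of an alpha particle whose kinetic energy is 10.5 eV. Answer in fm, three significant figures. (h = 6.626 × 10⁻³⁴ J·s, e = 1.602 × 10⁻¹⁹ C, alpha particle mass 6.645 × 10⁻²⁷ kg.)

λ = 4430 fm

KE = 10.5 eV = 1.682 × 10⁻¹⁸ J.
p = √(2mKE) = √(2 × 6.645 × 10⁻²⁷ × 1.682 × 10⁻¹⁸) = 1.495 × 10⁻²² kg·m/s.
λ = h/p = 6.626 × 10⁻³⁴ / 1.495 × 10⁻²² = 4.43 × 10⁻¹² m = 4430 fm.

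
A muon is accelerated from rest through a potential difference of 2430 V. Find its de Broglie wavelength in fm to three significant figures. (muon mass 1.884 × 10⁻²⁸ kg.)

λ = 1730 fm

KE = eV = 1.602 × 10⁻¹⁹ × 2430 = 3.893 × 10⁻¹⁶ J.
p = √(2mKE) = √(2 × 1.884 × 10⁻²⁸ × 3.893 × 10⁻¹⁶) = 3.830 × 10⁻²² kg·m/s.
λ = h/p = 6.626 × 10⁻³⁴ / 3.830 × 10⁻²² = 1.73 × 10⁻¹² m = 1730 fm.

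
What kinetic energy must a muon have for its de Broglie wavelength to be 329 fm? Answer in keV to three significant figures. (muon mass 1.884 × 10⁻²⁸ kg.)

p = h/λ = 6.626 × 10⁻³⁴ / 3.290 × 10⁻¹³ = 2.014 × 10⁻²¹ kg·m/s.
KE = p²/(2m) = (2.014 × 10⁻²¹)² / (2 × 1.884 × 10⁻²⁸) = 1.076 × 10⁻¹⁴ J = 67.2 keV.

KE = 67.2 keV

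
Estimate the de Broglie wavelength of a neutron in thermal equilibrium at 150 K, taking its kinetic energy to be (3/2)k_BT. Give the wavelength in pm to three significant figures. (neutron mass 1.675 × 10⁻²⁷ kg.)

λ = 205 pm

KE = (3/2)k_BT = 1.5 × 1.381 × 10⁻²³ × 150 = 3.107 × 10⁻²¹ J.
p = √(2mKE) = √(2 × 1.675 × 10⁻²⁷ × 3.107 × 10⁻²¹) = 3.226 × 10⁻²⁴ kg·m/s.
λ = h/p = 2.05 × 10⁻¹⁰ m = 205 pm.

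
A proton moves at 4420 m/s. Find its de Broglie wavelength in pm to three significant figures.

λ = 89.6 pm

p = mv = 1.673 × 10⁻²⁷ × 4420 = 7.395 × 10⁻²⁴ kg·m/s.
λ = h/p = 6.626 × 10⁻³⁴ / 7.395 × 10⁻²⁴ = 8.96 × 10⁻¹¹ m = 89.6 pm.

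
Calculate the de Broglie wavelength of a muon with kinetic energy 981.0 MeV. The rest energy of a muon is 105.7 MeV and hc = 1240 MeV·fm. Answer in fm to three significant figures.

λ = 1.15 fm

Total energy E = KE + m₀c² = 981.0 + 105.7 = 1086.7 MeV.
(pc)² = E² − (m₀c²)² = (1086.7)² − (105.7)² = 1.170 × 10⁶ MeV², so pc = 1082 MeV.
λ = hc/(pc) = 1240 MeV·fm / 1082 MeV = 1.15 fm.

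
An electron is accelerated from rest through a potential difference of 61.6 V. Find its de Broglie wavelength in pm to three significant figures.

λ = 156 pm

KE = eV = 1.602 × 10⁻¹⁹ × 61.60 = 9.868 × 10⁻¹⁸ J.
p = √(2mKE) = √(2 × 9.109 × 10⁻³¹ × 9.868 × 10⁻¹⁸) = 4.240 × 10⁻²⁴ kg·m/s.
λ = h/p = 6.626 × 10⁻³⁴ / 4.240 × 10⁻²⁴ = 1.56 × 10⁻¹⁰ m = 156 pm.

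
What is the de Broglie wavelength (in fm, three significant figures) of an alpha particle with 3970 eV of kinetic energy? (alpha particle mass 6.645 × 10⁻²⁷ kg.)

λ = 228 fm

KE = 3970 eV = 6.360 × 10⁻¹⁶ J.
p = √(2mKE) = √(2 × 6.645 × 10⁻²⁷ × 6.360 × 10⁻¹⁶) = 2.907 × 10⁻²¹ kg·m/s.
λ = h/p = 6.626 × 10⁻³⁴ / 2.907 × 10⁻²¹ = 2.28 × 10⁻¹³ m = 228 fm.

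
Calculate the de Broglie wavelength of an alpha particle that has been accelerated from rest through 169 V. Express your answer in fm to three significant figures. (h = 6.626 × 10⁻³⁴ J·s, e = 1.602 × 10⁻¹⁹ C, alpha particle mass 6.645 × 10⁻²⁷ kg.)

KE = 2eV = 2 × 1.602 × 10⁻¹⁹ × 169.0 = 5.415 × 10⁻¹⁷ J.
p = √(2mKE) = √(2 × 6.645 × 10⁻²⁷ × 5.415 × 10⁻¹⁷) = 8.483 × 10⁻²² kg·m/s.
λ = h/p = 6.626 × 10⁻³⁴ / 8.483 × 10⁻²² = 7.81 × 10⁻¹³ m = 781 fm.

λ = 781 fm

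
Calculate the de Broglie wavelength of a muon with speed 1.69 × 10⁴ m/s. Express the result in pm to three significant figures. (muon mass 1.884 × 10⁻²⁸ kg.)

λ = 208 pm

p = mv = 1.884 × 10⁻²⁸ × 1.69 × 10⁴ = 3.184 × 10⁻²⁴ kg·m/s.
λ = h/p = 6.626 × 10⁻³⁴ / 3.184 × 10⁻²⁴ = 2.08 × 10⁻¹⁰ m = 208 pm.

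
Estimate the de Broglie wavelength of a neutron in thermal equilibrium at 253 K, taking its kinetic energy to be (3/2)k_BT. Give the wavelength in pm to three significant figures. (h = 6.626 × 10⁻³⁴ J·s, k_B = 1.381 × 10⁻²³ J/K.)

KE = (3/2)k_BT = 1.5 × 1.381 × 10⁻²³ × 253 = 5.241 × 10⁻²¹ J.
p = √(2mKE) = √(2 × 1.675 × 10⁻²⁷ × 5.241 × 10⁻²¹) = 4.190 × 10⁻²⁴ kg·m/s.
λ = h/p = 1.58 × 10⁻¹⁰ m = 158 pm.

λ = 158 pm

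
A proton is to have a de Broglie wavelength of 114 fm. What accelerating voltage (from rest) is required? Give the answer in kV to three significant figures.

V = 63.0 kV

p = h/λ = 6.626 × 10⁻³⁴ / 1.140 × 10⁻¹³ = 5.812 × 10⁻²¹ kg·m/s.
KE = p²/(2m) = 1.010 × 10⁻¹⁴ J.
V = KE/e = 1.010 × 10⁻¹⁴ / (1.602 × 10⁻¹⁹) = 63.0 kV.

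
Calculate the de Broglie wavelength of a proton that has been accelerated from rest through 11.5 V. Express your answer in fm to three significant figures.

KE = eV = 1.602 × 10⁻¹⁹ × 11.50 = 1.842 × 10⁻¹⁸ J.
p = √(2mKE) = √(2 × 1.673 × 10⁻²⁷ × 1.842 × 10⁻¹⁸) = 7.851 × 10⁻²³ kg·m/s.
λ = h/p = 6.626 × 10⁻³⁴ / 7.851 × 10⁻²³ = 8.44 × 10⁻¹² m = 8440 fm.

λ = 8440 fm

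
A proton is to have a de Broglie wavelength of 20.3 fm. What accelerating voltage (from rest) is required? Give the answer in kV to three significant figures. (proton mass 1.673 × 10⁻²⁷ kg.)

V = 1990 kV

p = h/λ = 6.626 × 10⁻³⁴ / 2.030 × 10⁻¹⁴ = 3.264 × 10⁻²⁰ kg·m/s.
KE = p²/(2m) = 3.184 × 10⁻¹³ J.
V = KE/e = 3.184 × 10⁻¹³ / (1.602 × 10⁻¹⁹) = 1990 kV.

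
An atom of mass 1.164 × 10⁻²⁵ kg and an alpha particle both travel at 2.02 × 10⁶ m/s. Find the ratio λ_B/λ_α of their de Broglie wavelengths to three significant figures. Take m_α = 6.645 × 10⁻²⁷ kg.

λ_B/λ_α = 0.0571

At fixed v, p = mv so λ = h/(mv) ∝ 1/m.
λ_B/λ_α = m_α/m_B = 6.645 × 10⁻²⁷/1.164 × 10⁻²⁵ = 0.0571.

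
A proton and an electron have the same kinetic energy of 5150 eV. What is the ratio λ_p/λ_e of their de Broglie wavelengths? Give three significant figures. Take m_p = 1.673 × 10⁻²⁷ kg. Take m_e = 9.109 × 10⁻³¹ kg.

At fixed KE, p = √(2mKE) so λ = h/p ∝ 1/√m.
λ_p/λ_e = √(m_e/m_p) = √(9.109 × 10⁻³¹/1.673 × 10⁻²⁷) = √(5.445 × 10⁻⁴) = 0.0233.

λ_p/λ_e = 0.0233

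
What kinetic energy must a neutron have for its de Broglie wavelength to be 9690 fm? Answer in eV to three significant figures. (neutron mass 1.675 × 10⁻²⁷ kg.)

KE = 8.71 eV

p = h/λ = 6.626 × 10⁻³⁴ / 9.690 × 10⁻¹² = 6.838 × 10⁻²³ kg·m/s.
KE = p²/(2m) = (6.838 × 10⁻²³)² / (2 × 1.675 × 10⁻²⁷) = 1.396 × 10⁻¹⁸ J = 8.71 eV.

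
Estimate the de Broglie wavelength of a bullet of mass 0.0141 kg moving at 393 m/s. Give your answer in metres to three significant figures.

p = mv = 0.0141 × 393 = 5.541 kg·m/s.
λ = h/p = 6.626 × 10⁻³⁴ / 5.541 = 1.20 × 10⁻³⁴ m.

λ = 1.20 × 10⁻³⁴ m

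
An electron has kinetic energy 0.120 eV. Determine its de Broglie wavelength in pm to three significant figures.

λ = 3540 pm

KE = 0.120 eV = 1.922 × 10⁻²⁰ J.
p = √(2mKE) = √(2 × 9.109 × 10⁻³¹ × 1.922 × 10⁻²⁰) = 1.871 × 10⁻²⁵ kg·m/s.
λ = h/p = 6.626 × 10⁻³⁴ / 1.871 × 10⁻²⁵ = 3.54 × 10⁻⁹ m = 3540 pm.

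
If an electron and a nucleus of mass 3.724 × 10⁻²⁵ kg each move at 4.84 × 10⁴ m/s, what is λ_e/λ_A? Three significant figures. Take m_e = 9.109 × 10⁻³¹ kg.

At fixed v, p = mv so λ = h/(mv) ∝ 1/m.
λ_e/λ_A = m_A/m_e = 3.724 × 10⁻²⁵/9.109 × 10⁻³¹ = 4.09 × 10⁵.

λ_e/λ_A = 4.09 × 10⁵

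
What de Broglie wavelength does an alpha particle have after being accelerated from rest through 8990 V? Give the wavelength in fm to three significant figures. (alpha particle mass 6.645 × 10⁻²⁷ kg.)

KE = 2eV = 2 × 1.602 × 10⁻¹⁹ × 8990 = 2.880 × 10⁻¹⁵ J.
p = √(2mKE) = √(2 × 6.645 × 10⁻²⁷ × 2.880 × 10⁻¹⁵) = 6.187 × 10⁻²¹ kg·m/s.
λ = h/p = 6.626 × 10⁻³⁴ / 6.187 × 10⁻²¹ = 1.07 × 10⁻¹³ m = 107 fm.

λ = 107 fm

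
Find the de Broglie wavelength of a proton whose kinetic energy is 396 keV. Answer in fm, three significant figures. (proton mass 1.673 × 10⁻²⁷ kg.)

KE = 396 keV = 6.344 × 10⁻¹⁴ J.
p = √(2mKE) = √(2 × 1.673 × 10⁻²⁷ × 6.344 × 10⁻¹⁴) = 1.457 × 10⁻²⁰ kg·m/s.
λ = h/p = 6.626 × 10⁻³⁴ / 1.457 × 10⁻²⁰ = 4.55 × 10⁻¹⁴ m = 45.5 fm.

λ = 45.5 fm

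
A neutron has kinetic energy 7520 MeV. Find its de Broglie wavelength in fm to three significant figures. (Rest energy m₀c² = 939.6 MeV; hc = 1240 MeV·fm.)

λ = 0.147 fm

Total energy E = KE + m₀c² = 7520 + 939.6 = 8459.6 MeV.
(pc)² = E² − (m₀c²)² = (8459.6)² − (939.6)² = 7.068 × 10⁷ MeV², so pc = 8407 MeV.
λ = hc/(pc) = 1240 MeV·fm / 8407 MeV = 0.147 fm.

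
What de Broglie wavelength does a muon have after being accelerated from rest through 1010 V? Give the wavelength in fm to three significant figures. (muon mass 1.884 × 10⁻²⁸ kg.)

KE = eV = 1.602 × 10⁻¹⁹ × 1010 = 1.618 × 10⁻¹⁶ J.
p = √(2mKE) = √(2 × 1.884 × 10⁻²⁸ × 1.618 × 10⁻¹⁶) = 2.469 × 10⁻²² kg·m/s.
λ = h/p = 6.626 × 10⁻³⁴ / 2.469 × 10⁻²² = 2.68 × 10⁻¹² m = 2680 fm.

λ = 2680 fm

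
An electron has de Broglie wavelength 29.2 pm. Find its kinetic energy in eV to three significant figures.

KE = 1760 eV

p = h/λ = 6.626 × 10⁻³⁴ / 2.920 × 10⁻¹¹ = 2.269 × 10⁻²³ kg·m/s.
KE = p²/(2m) = (2.269 × 10⁻²³)² / (2 × 9.109 × 10⁻³¹) = 2.826 × 10⁻¹⁶ J = 1760 eV.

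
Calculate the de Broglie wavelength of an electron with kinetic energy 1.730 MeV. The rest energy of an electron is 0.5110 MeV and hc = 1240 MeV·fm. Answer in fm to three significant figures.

Total energy E = KE + m₀c² = 1.730 + 0.5110 = 2.2410 MeV.
(pc)² = E² − (m₀c²)² = (2.2410)² − (0.5110)² = 4.761 MeV², so pc = 2.182 MeV.
λ = hc/(pc) = 1240 MeV·fm / 2.182 MeV = 568 fm.

λ = 568 fm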